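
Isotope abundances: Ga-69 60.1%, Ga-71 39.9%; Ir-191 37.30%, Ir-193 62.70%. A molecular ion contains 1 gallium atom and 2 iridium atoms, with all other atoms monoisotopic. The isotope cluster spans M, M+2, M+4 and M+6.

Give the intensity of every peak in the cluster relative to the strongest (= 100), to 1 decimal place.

19.8 : 79.6 : 100.0 : 37.1

Gallium pattern (n=1): 0.6010 : 0.3990
Iridium pattern (n=2): 0.139129 : 0.467742 : 0.393129
Convolve the two distributions (both contribute in 2-u steps):
  M: 0.6010×0.139129 = 0.083617
  M+2: 0.6010×0.467742 + 0.3990×0.139129 = 0.336625
  M+4: 0.6010×0.393129 + 0.3990×0.467742 = 0.422900
  M+6: 0.3990×0.393129 = 0.156858
Scale to base peak (0.422900) = 100: 19.8 : 79.6 : 100.0 : 37.1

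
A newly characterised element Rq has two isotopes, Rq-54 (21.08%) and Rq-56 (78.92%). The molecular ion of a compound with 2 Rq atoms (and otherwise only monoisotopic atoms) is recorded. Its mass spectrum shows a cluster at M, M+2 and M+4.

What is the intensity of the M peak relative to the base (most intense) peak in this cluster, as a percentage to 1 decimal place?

7.1%

(0.2108 + 0.7892)^2 gives M 0.0444, M+2 0.3327, M+4 0.6228; the largest is M+4.
P(M+4) = C(2,2) × 0.2108^0 × 0.7892^2 = 1 × 1.0000 × 0.62283664 = 0.622837 (base)
P(M) = C(2,0) × 0.2108^2 × 0.7892^0 = 1 × 0.04443664 × 1.0000 = 0.044437
Relative intensity = 0.044437 / 0.622837 × 100 = 7.1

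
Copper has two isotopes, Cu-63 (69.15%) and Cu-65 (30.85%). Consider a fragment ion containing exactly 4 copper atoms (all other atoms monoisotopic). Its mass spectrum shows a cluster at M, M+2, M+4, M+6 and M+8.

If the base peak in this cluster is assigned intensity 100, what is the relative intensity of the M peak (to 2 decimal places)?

Binomial terms of (0.6915 + 0.3085)^4: M 0.2286, M+2 0.4080, M+4 0.2731, M+6 0.0812, M+8 0.0091 → M+2 is the base peak.
P(M+2) = C(4,1) × 0.6915^3 × 0.3085^1 = 4 × 0.33065611 × 0.3085 = 0.408030 (base)
P(M) = C(4,0) × 0.6915^4 × 0.3085^0 = 1 × 0.2286487 × 1.0000 = 0.228649
Relative intensity = 0.228649 / 0.408030 × 100 = 56.04

56.04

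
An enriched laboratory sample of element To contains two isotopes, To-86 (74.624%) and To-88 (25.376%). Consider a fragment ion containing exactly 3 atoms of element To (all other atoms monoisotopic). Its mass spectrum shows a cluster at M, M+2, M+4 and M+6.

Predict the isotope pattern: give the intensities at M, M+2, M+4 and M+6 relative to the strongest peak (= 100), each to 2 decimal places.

98.02 : 100.00 : 34.01 : 3.85

Each To atom is independently To-86 (p = 0.74624) or To-88 (q = 0.25376); the cluster is the binomial expansion (p + q)^3.
P(M) = 0.74624^3 = 0.415562
P(M+2) = 3 × 0.74624^2 × 0.25376^1 = 0.423937
P(M+4) = 3 × 0.74624^1 × 0.25376^2 = 0.144160
P(M+6) = 0.25376^3 = 0.016341
The M+2 peak is largest (0.423937); scaling to 100 gives 98.02 : 100.00 : 34.01 : 3.85.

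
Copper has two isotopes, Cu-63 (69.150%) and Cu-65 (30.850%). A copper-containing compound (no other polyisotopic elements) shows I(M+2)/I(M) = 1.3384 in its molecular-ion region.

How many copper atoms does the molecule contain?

With n Cu atoms, P(M+2)/P(M) = C(n,1)·p^(n−1)q / p^n = n·q/p = n · 0.30850/0.69150.
n = 1.3384 × 0.69150/0.30850 = 3.00 ≈ 3

3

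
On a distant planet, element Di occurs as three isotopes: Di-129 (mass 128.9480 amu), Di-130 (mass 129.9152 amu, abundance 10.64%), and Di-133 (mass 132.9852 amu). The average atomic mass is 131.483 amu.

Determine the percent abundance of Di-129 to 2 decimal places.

29.12%

The remaining 89.36% is split between Di-129 (fraction x) and Di-133 (fraction 0.8936 − x).
Substituting: 128.9480x + 132.9852(0.8936 − x) = 117.66002272
(128.9480 − 132.9852)x = -1.175552  ⇒  x = 0.29118, y = 0.60242
Di-129: 29.12%, Di-133: 60.24%.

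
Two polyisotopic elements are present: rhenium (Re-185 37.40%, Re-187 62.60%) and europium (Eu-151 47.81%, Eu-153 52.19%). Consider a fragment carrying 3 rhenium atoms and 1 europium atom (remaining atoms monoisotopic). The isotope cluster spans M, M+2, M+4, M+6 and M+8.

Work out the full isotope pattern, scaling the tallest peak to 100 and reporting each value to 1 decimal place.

7.2 : 44.0 : 100.0 : 99.8 : 36.9

Rhenium pattern (n=3): 0.05231362 : 0.26268713 : 0.43968487 : 0.24531438
Europium pattern (n=1): 0.4781 : 0.5219
Convolve the two distributions (both contribute in 2-u steps):
  M: 0.05231362×0.4781 = 0.025011
  M+2: 0.05231362×0.5219 + 0.26268713×0.4781 = 0.152893
  M+4: 0.26268713×0.5219 + 0.43968487×0.4781 = 0.347310
  M+6: 0.43968487×0.5219 + 0.24531438×0.4781 = 0.346756
  M+8: 0.24531438×0.5219 = 0.128030
Scale to base peak (0.347310) = 100: 7.2 : 44.0 : 100.0 : 99.8 : 36.9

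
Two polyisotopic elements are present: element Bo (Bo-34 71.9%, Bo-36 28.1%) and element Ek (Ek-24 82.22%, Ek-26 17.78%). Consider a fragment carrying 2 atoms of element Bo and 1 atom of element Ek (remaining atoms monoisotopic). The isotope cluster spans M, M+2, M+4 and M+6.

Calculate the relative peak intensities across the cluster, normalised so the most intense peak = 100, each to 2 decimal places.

Element Bo pattern (n=2): 0.516961 : 0.404078 : 0.078961
Element Ek pattern (n=1): 0.8222 : 0.1778
Convolve the two distributions (both contribute in 2-u steps):
  M: 0.516961×0.8222 = 0.425045
  M+2: 0.516961×0.1778 + 0.404078×0.8222 = 0.424149
  M+4: 0.404078×0.1778 + 0.078961×0.8222 = 0.136767
  M+6: 0.078961×0.1778 = 0.014039
Scale to base peak (0.425045) = 100: 100.00 : 99.79 : 32.18 : 3.30

100.00 : 99.79 : 32.18 : 3.30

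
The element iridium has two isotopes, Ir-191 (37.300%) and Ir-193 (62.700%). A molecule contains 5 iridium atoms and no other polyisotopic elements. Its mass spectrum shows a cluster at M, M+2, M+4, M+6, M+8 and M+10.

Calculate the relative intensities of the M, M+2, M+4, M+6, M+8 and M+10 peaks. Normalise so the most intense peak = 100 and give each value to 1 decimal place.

Each Ir atom is independently Ir-191 (p = 0.37300) or Ir-193 (q = 0.62700); the cluster is the binomial expansion (p + q)^5.
P(M) = 0.37300^5 = 0.007220
P(M+2) = 5 × 0.37300^4 × 0.62700^1 = 0.060684
P(M+4) = 10 × 0.37300^3 × 0.62700^2 = 0.204015
P(M+6) = 10 × 0.37300^2 × 0.62700^3 = 0.342942
P(M+8) = 5 × 0.37300^1 × 0.62700^4 = 0.288237
P(M+10) = 0.62700^5 = 0.096903
The M+6 peak is largest (0.342942); scaling to 100 gives 2.1 : 17.7 : 59.5 : 100.0 : 84.0 : 28.3.

2.1 : 17.7 : 59.5 : 100.0 : 84.0 : 28.3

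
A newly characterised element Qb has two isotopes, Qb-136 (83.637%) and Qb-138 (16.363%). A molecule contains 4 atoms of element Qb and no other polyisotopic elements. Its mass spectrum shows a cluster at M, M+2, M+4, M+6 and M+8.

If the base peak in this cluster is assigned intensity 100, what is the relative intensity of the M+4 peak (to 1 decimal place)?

(0.83637 + 0.16363)^4 gives M 0.4893, M+2 0.3829, M+4 0.1124, M+6 0.0147, M+8 0.0007; the largest is M.
P(M) = C(4,0) × 0.83637^4 × 0.16363^0 = 1 × 0.48932092 × 1.0000 = 0.489321 (base)
P(M+4) = C(4,2) × 0.83637^2 × 0.16363^2 = 6 × 0.69951478 × 0.02677478 = 0.112376
Relative intensity = 0.112376 / 0.489321 × 100 = 23.0

23.0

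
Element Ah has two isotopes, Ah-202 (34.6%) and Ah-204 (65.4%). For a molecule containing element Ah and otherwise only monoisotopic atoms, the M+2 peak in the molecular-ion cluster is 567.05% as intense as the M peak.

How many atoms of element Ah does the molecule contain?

The M+2/M ratio from n Ah atoms is n · q/p = n · 0.654/0.346.
n = 5.6705 × 0.346/0.654 = 3.00 ≈ 3

3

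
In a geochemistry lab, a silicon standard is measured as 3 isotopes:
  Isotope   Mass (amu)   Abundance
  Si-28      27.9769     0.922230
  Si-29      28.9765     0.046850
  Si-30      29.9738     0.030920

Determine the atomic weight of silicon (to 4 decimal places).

28.0855 amu

Average mass = Σ (abundance × isotope mass) = 0.922230 × 27.9769 + 0.046850 × 28.9765 + 0.030920 × 29.9738
= 25.80114 + 1.35755 + 0.92679 = 28.08548 amu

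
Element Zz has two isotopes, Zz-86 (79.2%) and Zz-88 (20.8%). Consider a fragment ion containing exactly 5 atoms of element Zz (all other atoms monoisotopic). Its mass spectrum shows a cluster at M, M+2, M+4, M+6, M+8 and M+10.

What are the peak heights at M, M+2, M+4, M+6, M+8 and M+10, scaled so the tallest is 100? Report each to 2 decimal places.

Expanding (0.792 + 0.208)^5:
P(M) = 0.792^5 = 0.311620
P(M+2) = 5 × 0.792^4 × 0.208^1 = 0.409199
P(M+4) = 10 × 0.792^3 × 0.208^2 = 0.214933
P(M+6) = 10 × 0.792^2 × 0.208^3 = 0.056447
P(M+8) = 5 × 0.792^1 × 0.208^4 = 0.007412
P(M+10) = 0.208^5 = 0.000389
The M+2 peak is largest (0.409199); scaling to 100 gives 76.15 : 100.00 : 52.53 : 13.79 : 1.81 : 0.10.

76.15 : 100.00 : 52.53 : 13.79 : 1.81 : 0.10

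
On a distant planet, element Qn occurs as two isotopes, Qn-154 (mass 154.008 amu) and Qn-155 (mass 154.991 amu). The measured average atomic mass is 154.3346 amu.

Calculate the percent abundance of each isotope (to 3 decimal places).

Writing the weighted mean with unknown fraction x of Qn-154:
154.008·x + 154.991·(1 − x) = 154.3346
(154.008 − 154.991)·x = 154.3346 − 154.991
x = -0.6564 / -0.983 = 0.66775 → 66.775% Qn-154, 33.225% Qn-155.

Qn-154: 66.775%, Qn-155: 33.225%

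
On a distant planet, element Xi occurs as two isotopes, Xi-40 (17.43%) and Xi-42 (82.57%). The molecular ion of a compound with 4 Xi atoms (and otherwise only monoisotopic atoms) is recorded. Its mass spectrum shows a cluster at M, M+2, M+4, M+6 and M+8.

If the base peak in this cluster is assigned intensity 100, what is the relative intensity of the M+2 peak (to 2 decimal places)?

Binomial terms of (0.1743 + 0.8257)^4: M 0.0009, M+2 0.0175, M+4 0.1243, M+6 0.3925, M+8 0.4648 → M+8 is the base peak.
P(M+8) = C(4,4) × 0.1743^0 × 0.8257^4 = 1 × 1.0000 × 0.46482464 = 0.464825 (base)
P(M+2) = C(4,1) × 0.1743^3 × 0.8257^1 = 4 × 0.00529532 × 0.8257 = 0.017489
Relative intensity = 0.017489 / 0.464825 × 100 = 3.76

3.76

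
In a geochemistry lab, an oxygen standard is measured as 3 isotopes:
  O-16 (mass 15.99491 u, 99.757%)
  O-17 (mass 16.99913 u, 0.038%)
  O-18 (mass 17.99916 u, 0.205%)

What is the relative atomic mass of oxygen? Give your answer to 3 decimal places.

Average mass = Σ (abundance × isotope mass) = 0.99757 × 15.99491 + 0.00038 × 16.99913 + 0.00205 × 17.99916
= 15.956042 + 0.006460 + 0.036898 = 15.999400 u

15.999 u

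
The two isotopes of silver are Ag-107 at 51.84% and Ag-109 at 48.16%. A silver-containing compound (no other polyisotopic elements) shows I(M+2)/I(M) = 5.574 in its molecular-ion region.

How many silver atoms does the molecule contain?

For n independent Ag atoms, I(M+2)/I(M) = n · (abundance Ag-109) / (abundance Ag-107) = n · 0.4816/0.5184.
n = 5.574 × 0.5184/0.4816 = 6.00 ≈ 6

6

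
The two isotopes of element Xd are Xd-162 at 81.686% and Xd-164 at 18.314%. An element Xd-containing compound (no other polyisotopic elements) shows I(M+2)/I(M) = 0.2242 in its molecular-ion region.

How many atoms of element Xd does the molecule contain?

The M+2/M ratio from n Xd atoms is n · q/p = n · 0.18314/0.81686.
n = 0.2242 × 0.81686/0.18314 = 1.00 ≈ 1

1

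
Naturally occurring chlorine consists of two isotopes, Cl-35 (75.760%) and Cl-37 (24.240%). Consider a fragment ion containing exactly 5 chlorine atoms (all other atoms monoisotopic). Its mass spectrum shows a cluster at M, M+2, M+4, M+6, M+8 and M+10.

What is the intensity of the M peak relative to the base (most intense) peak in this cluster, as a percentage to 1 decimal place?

Term probabilities: M 0.2496, M+2 0.3993, M+4 0.2555, M+6 0.0817, M+8 0.0131, M+10 0.0008. Base peak = M+2.
P(M+2) = C(5,1) × 0.75760^4 × 0.24240^1 = 5 × 0.32942751 × 0.2424 = 0.399266 (base)
P(M) = C(5,0) × 0.75760^5 × 0.24240^0 = 1 × 0.24957428 × 1.0000 = 0.249574
Relative intensity = 0.249574 / 0.399266 × 100 = 62.5

62.5%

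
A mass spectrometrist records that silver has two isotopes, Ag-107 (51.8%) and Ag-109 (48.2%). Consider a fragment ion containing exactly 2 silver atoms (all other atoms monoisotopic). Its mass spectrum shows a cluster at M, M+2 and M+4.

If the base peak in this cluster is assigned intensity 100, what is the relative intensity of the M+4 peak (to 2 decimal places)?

(0.518 + 0.482)^2 gives M 0.2683, M+2 0.4994, M+4 0.2323; the largest is M+2.
P(M+2) = C(2,1) × 0.518^1 × 0.482^1 = 2 × 0.5180 × 0.4820 = 0.499352 (base)
P(M+4) = C(2,2) × 0.518^0 × 0.482^2 = 1 × 1.0000 × 0.232324 = 0.232324
Relative intensity = 0.232324 / 0.499352 × 100 = 46.53

46.53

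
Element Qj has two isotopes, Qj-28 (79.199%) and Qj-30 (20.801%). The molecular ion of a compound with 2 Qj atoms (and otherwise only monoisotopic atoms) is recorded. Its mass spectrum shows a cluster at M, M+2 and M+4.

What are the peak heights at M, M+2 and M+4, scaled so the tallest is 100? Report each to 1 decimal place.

100.0 : 52.5 : 6.9

The 2 Qj atoms are independent, so intensities follow the terms of (0.79199 + 0.20801)^2.
P(M) = 0.79199^2 = 0.627248
P(M+2) = 2 × 0.79199^1 × 0.20801^1 = 0.329484
P(M+4) = 0.20801^2 = 0.043268
The M peak is largest (0.627248); scaling to 100 gives 100.0 : 52.5 : 6.9.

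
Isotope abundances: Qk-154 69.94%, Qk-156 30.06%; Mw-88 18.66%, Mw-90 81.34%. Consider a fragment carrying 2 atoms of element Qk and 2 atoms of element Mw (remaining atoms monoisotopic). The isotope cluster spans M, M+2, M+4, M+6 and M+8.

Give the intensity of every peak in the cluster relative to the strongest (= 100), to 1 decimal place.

3.7 : 35.9 : 100.0 : 67.3 : 13.2

Element Qk pattern (n=2): 0.48916036 : 0.42047928 : 0.09036036
Element Mw pattern (n=2): 0.03481956 : 0.30356088 : 0.66161956
Convolve the two distributions (both contribute in 2-u steps):
  M: 0.48916036×0.03481956 = 0.017032
  M+2: 0.48916036×0.30356088 + 0.42047928×0.03481956 = 0.163131
  M+4: 0.48916036×0.66161956 + 0.42047928×0.30356088 + 0.09036036×0.03481956 = 0.454425
  M+6: 0.42047928×0.66161956 + 0.09036036×0.30356088 = 0.305627
  M+8: 0.09036036×0.66161956 = 0.059784
Scale to base peak (0.454425) = 100: 3.7 : 35.9 : 100.0 : 67.3 : 13.2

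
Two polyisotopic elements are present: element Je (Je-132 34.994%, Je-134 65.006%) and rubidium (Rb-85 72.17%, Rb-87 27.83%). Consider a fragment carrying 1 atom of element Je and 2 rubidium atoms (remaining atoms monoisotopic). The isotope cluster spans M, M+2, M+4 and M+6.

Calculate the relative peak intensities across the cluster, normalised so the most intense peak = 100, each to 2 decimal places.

Element Je pattern (n=1): 0.34994 : 0.65006
Rubidium pattern (n=2): 0.52085089 : 0.40169822 : 0.07745089
Convolve the two distributions (both contribute in 2-u steps):
  M: 0.34994×0.52085089 = 0.182267
  M+2: 0.34994×0.40169822 + 0.65006×0.52085089 = 0.479155
  M+4: 0.34994×0.07745089 + 0.65006×0.40169822 = 0.288231
  M+6: 0.65006×0.07745089 = 0.050348
Scale to base peak (0.479155) = 100: 38.04 : 100.00 : 60.15 : 10.51

38.04 : 100.00 : 60.15 : 10.51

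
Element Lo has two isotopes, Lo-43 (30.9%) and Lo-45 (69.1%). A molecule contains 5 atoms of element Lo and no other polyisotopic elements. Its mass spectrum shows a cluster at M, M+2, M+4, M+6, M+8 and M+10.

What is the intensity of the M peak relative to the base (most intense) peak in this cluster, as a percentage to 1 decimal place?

Term probabilities: M 0.0028, M+2 0.0315, M+4 0.1409, M+6 0.3150, M+8 0.3522, M+10 0.1575. Base peak = M+8.
P(M+8) = C(5,4) × 0.309^1 × 0.691^4 = 5 × 0.3090 × 0.22798811 = 0.352242 (base)
P(M) = C(5,0) × 0.309^5 × 0.691^0 = 1 × 0.00281704 × 1.0000 = 0.002817
Relative intensity = 0.002817 / 0.352242 × 100 = 0.8

0.8%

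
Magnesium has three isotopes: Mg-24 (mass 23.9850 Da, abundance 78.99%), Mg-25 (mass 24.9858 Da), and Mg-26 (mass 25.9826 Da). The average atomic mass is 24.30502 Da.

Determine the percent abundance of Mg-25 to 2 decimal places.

10.00%

Let x and y be the fractions of Mg-25 and Mg-26. Then x + y = 1 − 0.7899 = 0.2101 and 24.9858x + 25.9826y = 24.30502 − 0.7899×23.9850 = 5.3592685.
Substituting: 24.9858x + 25.9826(0.2101 − x) = 5.3592685
(24.9858 − 25.9826)x = -0.09967576  ⇒  x = 0.10000, y = 0.11010
Mg-25: 10.00%, Mg-26: 11.01%.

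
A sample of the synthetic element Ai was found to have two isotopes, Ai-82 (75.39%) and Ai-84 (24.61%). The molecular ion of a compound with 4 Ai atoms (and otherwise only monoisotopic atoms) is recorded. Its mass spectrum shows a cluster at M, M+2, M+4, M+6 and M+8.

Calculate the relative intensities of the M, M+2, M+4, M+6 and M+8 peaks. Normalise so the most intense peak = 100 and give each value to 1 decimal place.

The 4 Ai atoms are independent, so intensities follow the terms of (0.7539 + 0.2461)^4.
P(M) = 0.7539^4 = 0.323039
P(M+2) = 4 × 0.7539^3 × 0.2461^1 = 0.421806
P(M+4) = 6 × 0.7539^2 × 0.2461^2 = 0.206539
P(M+6) = 4 × 0.7539^1 × 0.2461^3 = 0.044948
P(M+8) = 0.2461^4 = 0.003668
The M+2 peak is largest (0.421806); scaling to 100 gives 76.6 : 100.0 : 49.0 : 10.7 : 0.9.

76.6 : 100.0 : 49.0 : 10.7 : 0.9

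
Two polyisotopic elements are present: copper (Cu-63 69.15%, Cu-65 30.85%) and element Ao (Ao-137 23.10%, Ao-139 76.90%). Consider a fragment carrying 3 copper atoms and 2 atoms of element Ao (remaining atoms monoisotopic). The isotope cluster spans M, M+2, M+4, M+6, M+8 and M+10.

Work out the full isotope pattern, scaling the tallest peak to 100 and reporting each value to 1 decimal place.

4.9 : 38.8 : 100.0 : 91.8 : 35.0 : 4.8

Copper pattern (n=3): 0.33065611 : 0.44254842 : 0.19743483 : 0.02936064
Element Ao pattern (n=2): 0.053361 : 0.355278 : 0.591361
Convolve the two distributions (both contribute in 2-u steps):
  M: 0.33065611×0.053361 = 0.017644
  M+2: 0.33065611×0.355278 + 0.44254842×0.053361 = 0.141090
  M+4: 0.33065611×0.591361 + 0.44254842×0.355278 + 0.19743483×0.053361 = 0.363300
  M+6: 0.44254842×0.591361 + 0.19743483×0.355278 + 0.02936064×0.053361 = 0.333417
  M+8: 0.19743483×0.591361 + 0.02936064×0.355278 = 0.127186
  M+10: 0.02936064×0.591361 = 0.017363
Scale to base peak (0.363300) = 100: 4.9 : 38.8 : 100.0 : 91.8 : 35.0 : 4.8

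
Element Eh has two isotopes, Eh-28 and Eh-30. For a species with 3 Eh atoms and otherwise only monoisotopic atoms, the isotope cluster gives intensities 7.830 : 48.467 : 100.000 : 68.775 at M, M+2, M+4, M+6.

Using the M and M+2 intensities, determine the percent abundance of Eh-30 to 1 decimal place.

Let p = fractional abundance of Eh-28. I(M+2)/I(M) = [C(3,1)·p^2·(1−p)] / p^3 = 3·(1−p)/p = 48.467/7.830 = 6.1899
(1−p)/p = 6.1899/3 = 2.0633  ⇒  p = 1/(1 + 2.0633) = 0.3264
Eh-28: 32.6%, Eh-30: 67.4%.

67.4%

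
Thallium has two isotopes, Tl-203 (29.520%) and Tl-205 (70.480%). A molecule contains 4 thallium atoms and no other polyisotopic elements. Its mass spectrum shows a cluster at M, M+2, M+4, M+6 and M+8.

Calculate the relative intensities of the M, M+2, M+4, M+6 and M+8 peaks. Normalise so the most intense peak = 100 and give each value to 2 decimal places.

1.84 : 17.54 : 62.83 : 100.00 : 59.69

The 4 Tl atoms are independent, so intensities follow the terms of (0.29520 + 0.70480)^4.
P(M) = 0.29520^4 = 0.007594
P(M+2) = 4 × 0.29520^3 × 0.70480^1 = 0.072523
P(M+4) = 6 × 0.29520^2 × 0.70480^2 = 0.259726
P(M+6) = 4 × 0.29520^1 × 0.70480^3 = 0.413403
P(M+8) = 0.70480^4 = 0.246754
The M+6 peak is largest (0.413403); scaling to 100 gives 1.84 : 17.54 : 62.83 : 100.00 : 59.69.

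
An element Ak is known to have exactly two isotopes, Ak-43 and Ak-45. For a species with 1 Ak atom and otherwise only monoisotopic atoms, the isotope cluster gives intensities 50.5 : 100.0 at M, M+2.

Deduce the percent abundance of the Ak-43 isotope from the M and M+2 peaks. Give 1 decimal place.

Let p = fractional abundance of Ak-43. I(M+2)/I(M) = [C(1,1)·p^0·(1−p)] / p^1 = 1·(1−p)/p = 100.0/50.5 = 1.9802
(1−p)/p = 1.9802/1 = 1.9802  ⇒  p = 1/(1 + 1.9802) = 0.3355
Ak-43: 33.6%, Ak-45: 66.4%.

33.6%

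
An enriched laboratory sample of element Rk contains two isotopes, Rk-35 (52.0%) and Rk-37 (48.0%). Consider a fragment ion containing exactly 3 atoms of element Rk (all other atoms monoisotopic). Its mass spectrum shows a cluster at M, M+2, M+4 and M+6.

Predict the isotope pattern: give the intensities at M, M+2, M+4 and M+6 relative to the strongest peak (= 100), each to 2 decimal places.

36.11 : 100.00 : 92.31 : 28.40

Expanding (0.520 + 0.480)^3:
P(M) = 0.520^3 = 0.140608
P(M+2) = 3 × 0.520^2 × 0.480^1 = 0.389376
P(M+4) = 3 × 0.520^1 × 0.480^2 = 0.359424
P(M+6) = 0.480^3 = 0.110592
The M+2 peak is largest (0.389376); scaling to 100 gives 36.11 : 100.00 : 92.31 : 28.40.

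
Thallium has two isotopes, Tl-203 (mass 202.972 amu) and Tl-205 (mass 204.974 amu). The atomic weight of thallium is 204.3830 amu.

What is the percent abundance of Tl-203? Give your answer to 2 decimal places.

29.52%

Writing the weighted mean with unknown fraction x of Tl-203:
202.972·x + 204.974·(1 − x) = 204.3830
(202.972 − 204.974)·x = 204.3830 − 204.974
x = -0.5910 / -2.002 = 0.29520 → 29.52% Tl-203, 70.48% Tl-205.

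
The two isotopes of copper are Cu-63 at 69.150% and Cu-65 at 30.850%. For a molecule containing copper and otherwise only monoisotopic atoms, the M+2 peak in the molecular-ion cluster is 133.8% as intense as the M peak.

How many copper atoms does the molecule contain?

The M+2/M ratio from n Cu atoms is n · q/p = n · 0.30850/0.69150.
n = 1.338 × 0.69150/0.30850 = 3.00 ≈ 3

3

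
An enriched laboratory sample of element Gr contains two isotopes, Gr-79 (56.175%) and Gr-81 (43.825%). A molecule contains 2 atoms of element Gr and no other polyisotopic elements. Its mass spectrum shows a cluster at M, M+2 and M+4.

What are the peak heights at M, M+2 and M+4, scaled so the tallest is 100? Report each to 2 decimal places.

The 2 Gr atoms are independent, so intensities follow the terms of (0.56175 + 0.43825)^2.
P(M) = 0.56175^2 = 0.315563
P(M+2) = 2 × 0.56175^1 × 0.43825^1 = 0.492374
P(M+4) = 0.43825^2 = 0.192063
The M+2 peak is largest (0.492374); scaling to 100 gives 64.09 : 100.00 : 39.01.

64.09 : 100.00 : 39.01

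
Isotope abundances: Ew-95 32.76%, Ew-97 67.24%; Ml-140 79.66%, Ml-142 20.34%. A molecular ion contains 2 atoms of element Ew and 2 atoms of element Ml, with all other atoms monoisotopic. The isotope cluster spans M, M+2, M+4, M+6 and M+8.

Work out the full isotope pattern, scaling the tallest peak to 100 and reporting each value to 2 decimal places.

15.69 : 72.41 : 100.00 : 37.95 : 4.31

Element Ew pattern (n=2): 0.10732176 : 0.44055648 : 0.45212176
Element Ml pattern (n=2): 0.63457156 : 0.32405688 : 0.04137156
Convolve the two distributions (both contribute in 2-u steps):
  M: 0.10732176×0.63457156 = 0.068103
  M+2: 0.10732176×0.32405688 + 0.44055648×0.63457156 = 0.314343
  M+4: 0.10732176×0.04137156 + 0.44055648×0.32405688 + 0.45212176×0.63457156 = 0.434109
  M+6: 0.44055648×0.04137156 + 0.45212176×0.32405688 = 0.164740
  M+8: 0.45212176×0.04137156 = 0.018705
Scale to base peak (0.434109) = 100: 15.69 : 72.41 : 100.00 : 37.95 : 4.31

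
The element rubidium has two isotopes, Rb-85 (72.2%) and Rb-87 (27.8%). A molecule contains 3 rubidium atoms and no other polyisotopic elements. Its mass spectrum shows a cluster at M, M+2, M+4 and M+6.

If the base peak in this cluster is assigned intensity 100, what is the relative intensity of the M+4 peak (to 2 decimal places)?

38.50

(0.722 + 0.278)^3 gives M 0.3764, M+2 0.4348, M+4 0.1674, M+6 0.0215; the largest is M+2.
P(M+2) = C(3,1) × 0.722^2 × 0.278^1 = 3 × 0.521284 × 0.2780 = 0.434751 (base)
P(M+4) = C(3,2) × 0.722^1 × 0.278^2 = 3 × 0.7220 × 0.077284 = 0.167397
Relative intensity = 0.167397 / 0.434751 × 100 = 38.50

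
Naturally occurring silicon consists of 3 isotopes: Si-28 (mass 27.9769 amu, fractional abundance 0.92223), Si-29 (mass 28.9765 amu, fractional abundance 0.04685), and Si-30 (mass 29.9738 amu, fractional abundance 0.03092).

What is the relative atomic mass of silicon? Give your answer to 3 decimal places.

28.085 amu

Weight each isotope mass by its fractional abundance: 0.92223 × 27.9769 + 0.04685 × 28.9765 + 0.03092 × 29.9738
= 25.80114 + 1.35755 + 0.92679 = 28.08548 amu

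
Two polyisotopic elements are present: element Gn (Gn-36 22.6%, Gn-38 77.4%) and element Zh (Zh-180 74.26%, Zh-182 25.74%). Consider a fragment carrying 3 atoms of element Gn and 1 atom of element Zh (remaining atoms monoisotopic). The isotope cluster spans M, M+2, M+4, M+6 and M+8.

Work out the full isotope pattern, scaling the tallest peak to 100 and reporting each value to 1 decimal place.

1.9 : 20.3 : 74.0 : 100.0 : 26.6

Element Gn pattern (n=3): 0.01154318 : 0.11859847 : 0.40617353 : 0.46368482
Element Zh pattern (n=1): 0.7426 : 0.2574
Convolve the two distributions (both contribute in 2-u steps):
  M: 0.01154318×0.7426 = 0.008572
  M+2: 0.01154318×0.2574 + 0.11859847×0.7426 = 0.091042
  M+4: 0.11859847×0.2574 + 0.40617353×0.7426 = 0.332152
  M+6: 0.40617353×0.2574 + 0.46368482×0.7426 = 0.448881
  M+8: 0.46368482×0.2574 = 0.119352
Scale to base peak (0.448881) = 100: 1.9 : 20.3 : 74.0 : 100.0 : 26.6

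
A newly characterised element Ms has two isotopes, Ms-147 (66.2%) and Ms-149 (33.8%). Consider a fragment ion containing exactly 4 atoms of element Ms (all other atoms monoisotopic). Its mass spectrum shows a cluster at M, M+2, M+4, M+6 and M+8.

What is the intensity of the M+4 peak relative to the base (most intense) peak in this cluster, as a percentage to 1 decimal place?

Term probabilities: M 0.1921, M+2 0.3922, M+4 0.3004, M+6 0.1023, M+8 0.0131. Base peak = M+2.
P(M+2) = C(4,1) × 0.662^3 × 0.338^1 = 4 × 0.29011753 × 0.3380 = 0.392239 (base)
P(M+4) = C(4,2) × 0.662^2 × 0.338^2 = 6 × 0.438244 × 0.114244 = 0.300400
Relative intensity = 0.300400 / 0.392239 × 100 = 76.6

76.6%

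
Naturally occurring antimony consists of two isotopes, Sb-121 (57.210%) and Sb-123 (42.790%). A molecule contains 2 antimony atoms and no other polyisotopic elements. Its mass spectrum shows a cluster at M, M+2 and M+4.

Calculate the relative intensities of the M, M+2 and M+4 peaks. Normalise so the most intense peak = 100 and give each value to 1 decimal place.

The 2 Sb atoms are independent, so intensities follow the terms of (0.57210 + 0.42790)^2.
P(M) = 0.57210^2 = 0.327298
P(M+2) = 2 × 0.57210^1 × 0.42790^1 = 0.489603
P(M+4) = 0.42790^2 = 0.183098
The M+2 peak is largest (0.489603); scaling to 100 gives 66.8 : 100.0 : 37.4.

66.8 : 100.0 : 37.4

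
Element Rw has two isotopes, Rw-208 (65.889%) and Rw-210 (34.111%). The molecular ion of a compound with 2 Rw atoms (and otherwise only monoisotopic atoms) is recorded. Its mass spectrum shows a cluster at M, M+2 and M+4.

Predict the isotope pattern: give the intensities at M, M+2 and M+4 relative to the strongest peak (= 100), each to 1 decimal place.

Expanding (0.65889 + 0.34111)^2:
P(M) = 0.65889^2 = 0.434136
P(M+2) = 2 × 0.65889^1 × 0.34111^1 = 0.449508
P(M+4) = 0.34111^2 = 0.116356
The M+2 peak is largest (0.449508); scaling to 100 gives 96.6 : 100.0 : 25.9.

96.6 : 100.0 : 25.9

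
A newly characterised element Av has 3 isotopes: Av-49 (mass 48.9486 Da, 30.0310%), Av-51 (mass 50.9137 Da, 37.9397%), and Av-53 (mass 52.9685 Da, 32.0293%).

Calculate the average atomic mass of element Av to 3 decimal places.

50.982 Da

Ar = Σ fᵢ·mᵢ = 0.300310 × 48.9486 + 0.379397 × 50.9137 + 0.320293 × 52.9685
= 14.69975 + 19.31651 + 16.96544 = 50.98170 Da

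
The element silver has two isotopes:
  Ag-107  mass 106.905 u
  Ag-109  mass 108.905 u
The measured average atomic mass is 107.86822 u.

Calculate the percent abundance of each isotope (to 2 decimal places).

Ag-107: 51.84%, Ag-109: 48.16%

With x = fraction of Ag-107 (so Ag-109 is 1 − x):
106.905·x + 108.905·(1 − x) = 107.86822
(106.905 − 108.905)·x = 107.86822 − 108.905
x = -1.03678 / -2.000 = 0.51839 → 51.84% Ag-107, 48.16% Ag-109.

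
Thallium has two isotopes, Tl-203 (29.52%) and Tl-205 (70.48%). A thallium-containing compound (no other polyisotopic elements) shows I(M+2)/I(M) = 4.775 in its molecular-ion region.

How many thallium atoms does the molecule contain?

2

With n Tl atoms, P(M+2)/P(M) = C(n,1)·p^(n−1)q / p^n = n·q/p = n · 0.7048/0.2952.
n = 4.775 × 0.2952/0.7048 = 2.00 ≈ 2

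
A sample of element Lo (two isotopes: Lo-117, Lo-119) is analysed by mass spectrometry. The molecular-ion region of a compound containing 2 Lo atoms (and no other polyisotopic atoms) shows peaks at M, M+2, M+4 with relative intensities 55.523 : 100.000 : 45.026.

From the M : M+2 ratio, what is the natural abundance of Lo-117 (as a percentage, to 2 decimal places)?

52.62%

If p is the fraction of Lo that is Lo-117, then I(M+2)/I(M) = [C(2,1)·p^1·(1−p)] / p^2 = 2·(1−p)/p = 100.000/55.523 = 1.8011
(1−p)/p = 1.8011/2 = 0.9005  ⇒  p = 1/(1 + 0.9005) = 0.5262
Lo-117: 52.62%, Lo-119: 47.38%.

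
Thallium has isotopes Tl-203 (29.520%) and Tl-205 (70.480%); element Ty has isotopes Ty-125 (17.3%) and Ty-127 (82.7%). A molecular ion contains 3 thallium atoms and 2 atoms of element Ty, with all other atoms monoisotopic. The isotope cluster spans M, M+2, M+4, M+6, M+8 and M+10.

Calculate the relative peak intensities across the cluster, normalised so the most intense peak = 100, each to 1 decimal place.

0.2 : 3.2 : 20.8 : 65.4 : 100.0 : 59.7

Thallium pattern (n=3): 0.02572463 : 0.18425524 : 0.43991564 : 0.35010449
Element Ty pattern (n=2): 0.029929 : 0.286142 : 0.683929
Convolve the two distributions (both contribute in 2-u steps):
  M: 0.02572463×0.029929 = 0.000770
  M+2: 0.02572463×0.286142 + 0.18425524×0.029929 = 0.012875
  M+4: 0.02572463×0.683929 + 0.18425524×0.286142 + 0.43991564×0.029929 = 0.083483
  M+6: 0.18425524×0.683929 + 0.43991564×0.286142 + 0.35010449×0.029929 = 0.262374
  M+8: 0.43991564×0.683929 + 0.35010449×0.286142 = 0.401051
  M+10: 0.35010449×0.683929 = 0.239447
Scale to base peak (0.401051) = 100: 0.2 : 3.2 : 20.8 : 65.4 : 100.0 : 59.7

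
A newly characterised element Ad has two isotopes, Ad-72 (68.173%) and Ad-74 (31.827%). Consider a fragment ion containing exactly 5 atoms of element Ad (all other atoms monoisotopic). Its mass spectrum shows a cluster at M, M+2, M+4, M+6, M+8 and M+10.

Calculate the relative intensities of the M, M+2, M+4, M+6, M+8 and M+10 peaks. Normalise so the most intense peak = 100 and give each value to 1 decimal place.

42.8 : 100.0 : 93.4 : 43.6 : 10.2 : 1.0

Expanding (0.68173 + 0.31827)^5:
P(M) = 0.68173^5 = 0.147252
P(M+2) = 5 × 0.68173^4 × 0.31827^1 = 0.343728
P(M+4) = 10 × 0.68173^3 × 0.31827^2 = 0.320944
P(M+6) = 10 × 0.68173^2 × 0.31827^3 = 0.149835
P(M+8) = 5 × 0.68173^1 × 0.31827^4 = 0.034976
P(M+10) = 0.31827^5 = 0.003266
The M+2 peak is largest (0.343728); scaling to 100 gives 42.8 : 100.0 : 93.4 : 43.6 : 10.2 : 1.0.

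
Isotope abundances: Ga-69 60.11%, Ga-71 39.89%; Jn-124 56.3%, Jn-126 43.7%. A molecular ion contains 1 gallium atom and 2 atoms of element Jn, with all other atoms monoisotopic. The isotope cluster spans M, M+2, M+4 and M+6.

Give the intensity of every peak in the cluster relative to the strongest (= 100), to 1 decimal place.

45.1 : 100.0 : 73.7 : 18.0

Gallium pattern (n=1): 0.6011 : 0.3989
Element Jn pattern (n=2): 0.316969 : 0.492062 : 0.190969
Convolve the two distributions (both contribute in 2-u steps):
  M: 0.6011×0.316969 = 0.190530
  M+2: 0.6011×0.492062 + 0.3989×0.316969 = 0.422217
  M+4: 0.6011×0.190969 + 0.3989×0.492062 = 0.311075
  M+6: 0.3989×0.190969 = 0.076178
Scale to base peak (0.422217) = 100: 45.1 : 100.0 : 73.7 : 18.0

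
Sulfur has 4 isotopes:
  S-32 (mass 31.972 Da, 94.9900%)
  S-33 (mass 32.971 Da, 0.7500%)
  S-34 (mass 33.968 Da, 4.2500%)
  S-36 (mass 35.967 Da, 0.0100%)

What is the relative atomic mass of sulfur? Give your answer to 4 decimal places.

The abundance-weighted mean is 0.949900 × 31.972 + 0.007500 × 32.971 + 0.042500 × 33.968 + 0.000100 × 35.967
= 30.37020 + 0.24728 + 1.44364 + 0.00360 = 32.06472 Da

32.0647 Da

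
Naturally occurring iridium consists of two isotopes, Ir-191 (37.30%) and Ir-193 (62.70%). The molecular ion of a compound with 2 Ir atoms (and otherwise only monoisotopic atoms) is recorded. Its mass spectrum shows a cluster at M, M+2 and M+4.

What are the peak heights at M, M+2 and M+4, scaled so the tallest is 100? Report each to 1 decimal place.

The 2 Ir atoms are independent, so intensities follow the terms of (0.3730 + 0.6270)^2.
P(M) = 0.3730^2 = 0.139129
P(M+2) = 2 × 0.3730^1 × 0.6270^1 = 0.467742
P(M+4) = 0.6270^2 = 0.393129
The M+2 peak is largest (0.467742); scaling to 100 gives 29.7 : 100.0 : 84.0.

29.7 : 100.0 : 84.0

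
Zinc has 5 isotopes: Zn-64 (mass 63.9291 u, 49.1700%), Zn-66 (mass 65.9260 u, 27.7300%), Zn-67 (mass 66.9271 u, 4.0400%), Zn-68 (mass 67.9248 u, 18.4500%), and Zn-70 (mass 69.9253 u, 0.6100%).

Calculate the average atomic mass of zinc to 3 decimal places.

65.378 u

Ar = Σ fᵢ·mᵢ = 0.491700 × 63.9291 + 0.277300 × 65.9260 + 0.040400 × 66.9271 + 0.184500 × 67.9248 + 0.006100 × 69.9253
= 31.43394 + 18.28128 + 2.70385 + 12.53213 + 0.42654 = 65.37774 u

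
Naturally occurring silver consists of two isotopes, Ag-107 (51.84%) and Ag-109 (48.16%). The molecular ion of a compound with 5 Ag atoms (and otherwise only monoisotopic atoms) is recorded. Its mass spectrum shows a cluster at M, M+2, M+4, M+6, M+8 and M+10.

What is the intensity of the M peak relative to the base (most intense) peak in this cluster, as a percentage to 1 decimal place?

Binomial terms of (0.5184 + 0.4816)^5: M 0.0374, M+2 0.1739, M+4 0.3231, M+6 0.3002, M+8 0.1394, M+10 0.0259 → M+4 is the base peak.
P(M+4) = C(5,2) × 0.5184^3 × 0.4816^2 = 10 × 0.13931407 × 0.23193856 = 0.323123 (base)
P(M) = C(5,0) × 0.5184^5 × 0.4816^0 = 1 × 0.03743906 × 1.0000 = 0.037439
Relative intensity = 0.037439 / 0.323123 × 100 = 11.6

11.6%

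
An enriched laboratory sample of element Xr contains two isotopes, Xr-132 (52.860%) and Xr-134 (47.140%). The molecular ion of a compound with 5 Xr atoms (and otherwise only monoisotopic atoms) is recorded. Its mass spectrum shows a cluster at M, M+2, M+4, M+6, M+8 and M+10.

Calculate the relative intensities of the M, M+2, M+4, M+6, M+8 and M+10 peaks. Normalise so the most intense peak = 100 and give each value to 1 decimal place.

Each Xr atom is independently Xr-132 (p = 0.52860) or Xr-134 (q = 0.47140); the cluster is the binomial expansion (p + q)^5.
P(M) = 0.52860^5 = 0.041270
P(M+2) = 5 × 0.52860^4 × 0.47140^1 = 0.184021
P(M+4) = 10 × 0.52860^3 × 0.47140^2 = 0.328217
P(M+6) = 10 × 0.52860^2 × 0.47140^3 = 0.292700
P(M+8) = 5 × 0.52860^1 × 0.47140^4 = 0.130514
P(M+10) = 0.47140^5 = 0.023278
The M+4 peak is largest (0.328217); scaling to 100 gives 12.6 : 56.1 : 100.0 : 89.2 : 39.8 : 7.1.

12.6 : 56.1 : 100.0 : 89.2 : 39.8 : 7.1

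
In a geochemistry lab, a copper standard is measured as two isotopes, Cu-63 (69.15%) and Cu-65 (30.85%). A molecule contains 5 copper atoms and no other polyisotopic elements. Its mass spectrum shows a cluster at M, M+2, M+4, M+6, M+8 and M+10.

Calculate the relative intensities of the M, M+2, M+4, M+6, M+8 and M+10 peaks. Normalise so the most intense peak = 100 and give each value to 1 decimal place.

44.8 : 100.0 : 89.2 : 39.8 : 8.9 : 0.8

Each Cu atom is independently Cu-63 (p = 0.6915) or Cu-65 (q = 0.3085); the cluster is the binomial expansion (p + q)^5.
P(M) = 0.6915^5 = 0.158111
P(M+2) = 5 × 0.6915^4 × 0.3085^1 = 0.352691
P(M+4) = 10 × 0.6915^3 × 0.3085^2 = 0.314693
P(M+6) = 10 × 0.6915^2 × 0.3085^3 = 0.140394
P(M+8) = 5 × 0.6915^1 × 0.3085^4 = 0.031317
P(M+10) = 0.3085^5 = 0.002794
The M+2 peak is largest (0.352691); scaling to 100 gives 44.8 : 100.0 : 89.2 : 39.8 : 8.9 : 0.8.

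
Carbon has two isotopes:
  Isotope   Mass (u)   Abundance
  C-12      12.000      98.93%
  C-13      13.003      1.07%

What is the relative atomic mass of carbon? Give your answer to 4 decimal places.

Ar = Σ fᵢ·mᵢ = 0.9893 × 12.000 + 0.0107 × 13.003
= 11.87160 + 0.13913 = 12.01073 u

12.0107 u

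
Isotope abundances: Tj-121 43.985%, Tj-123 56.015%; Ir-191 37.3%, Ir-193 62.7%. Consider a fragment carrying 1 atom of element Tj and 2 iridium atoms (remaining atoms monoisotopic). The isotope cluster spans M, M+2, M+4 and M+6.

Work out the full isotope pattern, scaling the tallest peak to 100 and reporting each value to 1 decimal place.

Element Tj pattern (n=1): 0.43985 : 0.56015
Iridium pattern (n=2): 0.139129 : 0.467742 : 0.393129
Convolve the two distributions (both contribute in 2-u steps):
  M: 0.43985×0.139129 = 0.061196
  M+2: 0.43985×0.467742 + 0.56015×0.139129 = 0.283669
  M+4: 0.43985×0.393129 + 0.56015×0.467742 = 0.434923
  M+6: 0.56015×0.393129 = 0.220211
Scale to base peak (0.434923) = 100: 14.1 : 65.2 : 100.0 : 50.6

14.1 : 65.2 : 100.0 : 50.6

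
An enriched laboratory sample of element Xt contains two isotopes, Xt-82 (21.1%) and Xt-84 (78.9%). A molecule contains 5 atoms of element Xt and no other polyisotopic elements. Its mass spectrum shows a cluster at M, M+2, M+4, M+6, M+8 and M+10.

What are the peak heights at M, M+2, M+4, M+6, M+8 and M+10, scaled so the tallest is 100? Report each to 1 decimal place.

Expanding (0.211 + 0.789)^5:
P(M) = 0.211^5 = 0.000418
P(M+2) = 5 × 0.211^4 × 0.789^1 = 0.007819
P(M+4) = 10 × 0.211^3 × 0.789^2 = 0.058479
P(M+6) = 10 × 0.211^2 × 0.789^3 = 0.218673
P(M+8) = 5 × 0.211^1 × 0.789^4 = 0.408847
P(M+10) = 0.789^5 = 0.305763
The M+8 peak is largest (0.408847); scaling to 100 gives 0.1 : 1.9 : 14.3 : 53.5 : 100.0 : 74.8.

0.1 : 1.9 : 14.3 : 53.5 : 100.0 : 74.8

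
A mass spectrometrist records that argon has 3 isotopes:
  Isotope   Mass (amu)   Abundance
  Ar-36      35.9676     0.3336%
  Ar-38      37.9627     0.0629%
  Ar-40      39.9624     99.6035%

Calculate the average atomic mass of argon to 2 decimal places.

Average mass = Σ (abundance × isotope mass) = 0.003336 × 35.9676 + 0.000629 × 37.9627 + 0.996035 × 39.9624
= 0.11999 + 0.02388 + 39.80395 = 39.94782 amu

39.95 amu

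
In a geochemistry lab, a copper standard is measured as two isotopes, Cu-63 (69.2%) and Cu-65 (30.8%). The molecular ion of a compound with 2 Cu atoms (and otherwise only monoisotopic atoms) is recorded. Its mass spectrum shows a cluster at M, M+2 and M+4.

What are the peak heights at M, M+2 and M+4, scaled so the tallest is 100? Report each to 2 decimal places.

The 2 Cu atoms are independent, so intensities follow the terms of (0.692 + 0.308)^2.
P(M) = 0.692^2 = 0.478864
P(M+2) = 2 × 0.692^1 × 0.308^1 = 0.426272
P(M+4) = 0.308^2 = 0.094864
The M peak is largest (0.478864); scaling to 100 gives 100.00 : 89.02 : 19.81.

100.00 : 89.02 : 19.81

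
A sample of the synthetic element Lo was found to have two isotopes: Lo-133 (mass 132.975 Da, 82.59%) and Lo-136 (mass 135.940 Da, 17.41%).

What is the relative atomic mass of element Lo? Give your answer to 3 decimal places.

Average mass = Σ (abundance × isotope mass) = 0.8259 × 132.975 + 0.1741 × 135.940
= 109.8241 + 23.6672 = 133.4913 Da

133.491 Da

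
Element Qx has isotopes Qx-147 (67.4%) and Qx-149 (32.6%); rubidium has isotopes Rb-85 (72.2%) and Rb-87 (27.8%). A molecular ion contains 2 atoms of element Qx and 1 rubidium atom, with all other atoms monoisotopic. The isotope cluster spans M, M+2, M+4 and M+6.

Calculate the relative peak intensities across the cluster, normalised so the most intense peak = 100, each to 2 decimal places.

Element Qx pattern (n=2): 0.454276 : 0.439448 : 0.106276
Rubidium pattern (n=1): 0.7220 : 0.2780
Convolve the two distributions (both contribute in 2-u steps):
  M: 0.454276×0.7220 = 0.327987
  M+2: 0.454276×0.2780 + 0.439448×0.7220 = 0.443570
  M+4: 0.439448×0.2780 + 0.106276×0.7220 = 0.198898
  M+6: 0.106276×0.2780 = 0.029545
Scale to base peak (0.443570) = 100: 73.94 : 100.00 : 44.84 : 6.66

73.94 : 100.00 : 44.84 : 6.66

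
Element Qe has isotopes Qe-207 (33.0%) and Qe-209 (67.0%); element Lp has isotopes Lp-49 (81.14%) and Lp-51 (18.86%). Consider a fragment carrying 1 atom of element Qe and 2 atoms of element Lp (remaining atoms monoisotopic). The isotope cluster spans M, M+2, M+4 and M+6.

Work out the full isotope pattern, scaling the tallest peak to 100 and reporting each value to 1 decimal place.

Element Qe pattern (n=1): 0.3300 : 0.6700
Element Lp pattern (n=2): 0.65836996 : 0.30606008 : 0.03556996
Convolve the two distributions (both contribute in 2-u steps):
  M: 0.3300×0.65836996 = 0.217262
  M+2: 0.3300×0.30606008 + 0.6700×0.65836996 = 0.542108
  M+4: 0.3300×0.03556996 + 0.6700×0.30606008 = 0.216798
  M+6: 0.6700×0.03556996 = 0.023832
Scale to base peak (0.542108) = 100: 40.1 : 100.0 : 40.0 : 4.4

40.1 : 100.0 : 40.0 : 4.4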